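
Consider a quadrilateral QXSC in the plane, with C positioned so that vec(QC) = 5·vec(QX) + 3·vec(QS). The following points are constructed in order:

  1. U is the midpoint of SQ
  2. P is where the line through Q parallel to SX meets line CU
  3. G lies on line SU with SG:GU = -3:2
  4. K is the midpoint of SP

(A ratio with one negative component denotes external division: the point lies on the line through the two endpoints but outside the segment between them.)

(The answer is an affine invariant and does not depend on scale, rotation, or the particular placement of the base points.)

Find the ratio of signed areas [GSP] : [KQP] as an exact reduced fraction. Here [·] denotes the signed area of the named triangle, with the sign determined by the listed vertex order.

[GSP]:[KQP] = -3

Set Q = (0, 0), X = (1, 0), S = (0, 1), C = (5, 3); any affine frame gives the same invariant.
1. U is the midpoint of SQ ⇒ U = (0, 1/2)
2. P is where the line through Q parallel to SX meets line CU ⇒ P = (-1/3, 1/3)
3. G lies on line SU with SG:GU = -3:2 ⇒ G = (0, -1/2)
4. K is the midpoint of SP ⇒ K = (-1/6, 2/3)
2·[GSP] = 1/2, 2·[KQP] = -1/6
[GSP]:[KQP] = 1/2:-1/6 = -3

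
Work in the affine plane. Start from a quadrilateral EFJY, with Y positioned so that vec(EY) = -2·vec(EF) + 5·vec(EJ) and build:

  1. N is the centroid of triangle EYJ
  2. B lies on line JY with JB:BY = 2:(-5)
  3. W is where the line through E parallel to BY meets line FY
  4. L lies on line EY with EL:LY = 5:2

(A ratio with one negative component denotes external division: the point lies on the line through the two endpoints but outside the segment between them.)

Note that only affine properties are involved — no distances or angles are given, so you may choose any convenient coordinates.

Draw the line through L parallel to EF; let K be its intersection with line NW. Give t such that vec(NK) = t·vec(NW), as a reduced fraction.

Assign E = (0, 0), F = (1, 0), J = (0, 1), Y = (-2, 5) — the answer is frame-independent, so this choice is without loss of generality.
1. N is the centroid of triangle EYJ ⇒ N = (-2/3, 2)
2. B lies on line JY with JB:BY = 2:(-5) ⇒ B = (4/3, -5/3)
3. W is where the line through E parallel to BY meets line FY ⇒ W = (-5, 10)
4. L lies on line EY with EL:LY = 5:2 ⇒ L = (-10/7, 25/7)
through L parallel to EF: direction (1, 0); meets NW at K = (-85/56, 25/7)
K = N + t·(W−N) with t = 11/56

t = 11/56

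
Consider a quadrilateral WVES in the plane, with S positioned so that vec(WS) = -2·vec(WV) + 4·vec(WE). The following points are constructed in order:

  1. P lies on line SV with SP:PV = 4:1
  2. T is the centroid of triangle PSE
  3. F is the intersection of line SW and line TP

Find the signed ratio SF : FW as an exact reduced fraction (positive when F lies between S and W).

Choose coordinates W = (0, 0), V = (1, 0), E = (0, 1), S = (-2, 4).
1. P lies on line SV with SP:PV = 4:1 ⇒ P = (2/5, 4/5)
2. T is the centroid of triangle PSE ⇒ T = (-8/15, 29/15)
3. F is the intersection of line SW and line TP ⇒ F = (-18/11, 36/11)
F = S + t·(W−S) with t = 2/11, so SF:FW = t:(1−t) = 2/11:9/11

SF:FW = 2/9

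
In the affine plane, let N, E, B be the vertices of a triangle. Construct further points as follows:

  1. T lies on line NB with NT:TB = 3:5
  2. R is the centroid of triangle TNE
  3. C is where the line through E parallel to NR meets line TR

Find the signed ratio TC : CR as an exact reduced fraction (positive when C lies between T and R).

TC:CR = -2

Set N = (0, 0), E = (1, 0), B = (0, 1); any affine frame gives the same invariant.
1. T lies on line NB with NT:TB = 3:5 ⇒ T = (0, 3/8)
2. R is the centroid of triangle TNE ⇒ R = (1/3, 1/8)
3. C is where the line through E parallel to NR meets line TR ⇒ C = (2/3, -1/8)
C = T + t·(R−T) with t = 2, so TC:CR = t:(1−t) = 2:-1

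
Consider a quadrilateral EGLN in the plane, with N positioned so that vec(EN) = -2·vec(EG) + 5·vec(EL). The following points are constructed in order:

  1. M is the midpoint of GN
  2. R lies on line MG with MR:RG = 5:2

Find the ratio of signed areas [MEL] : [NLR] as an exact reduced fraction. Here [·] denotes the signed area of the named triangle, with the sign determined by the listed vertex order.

[MEL]:[NLR] = 7/24

Work in coordinates with E = (0, 0), G = (1, 0), L = (0, 1), N = (-2, 5).
1. M is the midpoint of GN ⇒ M = (-1/2, 5/2)
2. R lies on line MG with MR:RG = 5:2 ⇒ R = (4/7, 5/7)
2·[MEL] = 1/2, 2·[NLR] = 12/7
[MEL]:[NLR] = 1/2:12/7 = 7/24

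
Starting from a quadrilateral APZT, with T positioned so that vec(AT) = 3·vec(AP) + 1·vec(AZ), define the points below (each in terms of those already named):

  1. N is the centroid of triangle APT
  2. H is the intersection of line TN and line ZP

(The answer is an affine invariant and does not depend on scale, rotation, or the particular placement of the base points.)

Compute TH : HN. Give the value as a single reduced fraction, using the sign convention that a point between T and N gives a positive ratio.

TH:HN = -9/2

Work in coordinates with A = (0, 0), P = (1, 0), Z = (0, 1), T = (3, 1).
1. N is the centroid of triangle APT ⇒ N = (4/3, 1/3)
2. H is the intersection of line TN and line ZP ⇒ H = (6/7, 1/7)
H = T + t·(N−T) with t = 9/7, so TH:HN = t:(1−t) = 9/7:-2/7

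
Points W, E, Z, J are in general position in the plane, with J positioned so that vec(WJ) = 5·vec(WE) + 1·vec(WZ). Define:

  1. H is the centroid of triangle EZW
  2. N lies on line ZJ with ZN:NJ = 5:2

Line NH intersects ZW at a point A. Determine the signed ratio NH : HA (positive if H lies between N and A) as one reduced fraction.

NH:HA = 68/7

Choose coordinates W = (0, 0), E = (1, 0), Z = (0, 1), J = (5, 1).
1. H is the centroid of triangle EZW ⇒ H = (1/3, 1/3)
2. N lies on line ZJ with ZN:NJ = 5:2 ⇒ N = (25/7, 1)
line NH meets ZW at A = (0, 9/34)
H = N + t·(A−N) with t = 68/75, so NH:HA = 68/75:7/75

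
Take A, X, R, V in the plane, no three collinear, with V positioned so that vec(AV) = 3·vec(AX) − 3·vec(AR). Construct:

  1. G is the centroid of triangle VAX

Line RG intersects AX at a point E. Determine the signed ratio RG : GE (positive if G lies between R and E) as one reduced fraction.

Assign A = (0, 0), X = (1, 0), R = (0, 1), V = (3, -3) — the answer is frame-independent, so this choice is without loss of generality.
1. G is the centroid of triangle VAX ⇒ G = (4/3, -1)
line RG meets AX at E = (2/3, 0)
G = R + t·(E−R) with t = 2, so RG:GE = 2:-1

RG:GE = -2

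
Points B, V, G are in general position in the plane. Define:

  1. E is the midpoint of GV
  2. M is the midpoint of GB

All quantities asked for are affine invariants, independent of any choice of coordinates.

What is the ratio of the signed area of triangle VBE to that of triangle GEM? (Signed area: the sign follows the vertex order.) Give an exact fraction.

[VBE]:[GEM] = 2

Work in coordinates with B = (0, 0), V = (1, 0), G = (0, 1).
1. E is the midpoint of GV ⇒ E = (1/2, 1/2)
2. M is the midpoint of GB ⇒ M = (0, 1/2)
2·[VBE] = -1/2, 2·[GEM] = -1/4
[VBE]:[GEM] = -1/2:-1/4 = 2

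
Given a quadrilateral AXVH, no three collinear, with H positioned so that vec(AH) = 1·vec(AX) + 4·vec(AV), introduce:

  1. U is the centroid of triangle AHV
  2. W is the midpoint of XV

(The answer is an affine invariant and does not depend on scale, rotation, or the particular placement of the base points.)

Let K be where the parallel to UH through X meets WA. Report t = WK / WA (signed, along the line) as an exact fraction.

t = -9/5

Assign A = (0, 0), X = (1, 0), V = (0, 1), H = (1, 4) — the answer is frame-independent, so this choice is without loss of generality.
1. U is the centroid of triangle AHV ⇒ U = (1/3, 5/3)
2. W is the midpoint of XV ⇒ W = (1/2, 1/2)
through X parallel to UH: direction (2/3, 7/3); meets WA at K = (7/5, 7/5)
K = W + t·(A−W) with t = -9/5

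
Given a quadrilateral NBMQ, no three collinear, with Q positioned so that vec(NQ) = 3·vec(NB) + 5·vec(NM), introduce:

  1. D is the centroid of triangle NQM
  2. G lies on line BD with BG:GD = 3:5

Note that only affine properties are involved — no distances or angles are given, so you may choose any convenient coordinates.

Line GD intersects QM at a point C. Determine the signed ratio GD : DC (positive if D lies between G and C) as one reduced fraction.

GD:DC = 15/4

Work in coordinates with N = (0, 0), B = (1, 0), M = (0, 1), Q = (3, 5).
1. D is the centroid of triangle NQM ⇒ D = (1, 2)
2. G lies on line BD with BG:GD = 3:5 ⇒ G = (1, 3/4)
line GD meets QM at C = (1, 7/3)
D = G + t·(C−G) with t = 15/19, so GD:DC = 15/19:4/19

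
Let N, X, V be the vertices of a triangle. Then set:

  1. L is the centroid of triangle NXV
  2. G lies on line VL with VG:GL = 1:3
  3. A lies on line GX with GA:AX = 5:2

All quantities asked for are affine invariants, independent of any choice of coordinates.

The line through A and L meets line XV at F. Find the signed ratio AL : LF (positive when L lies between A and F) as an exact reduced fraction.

Assign N = (0, 0), X = (1, 0), V = (0, 1) — the answer is frame-independent, so this choice is without loss of generality.
1. L is the centroid of triangle NXV ⇒ L = (1/3, 1/3)
2. G lies on line VL with VG:GL = 1:3 ⇒ G = (1/12, 5/6)
3. A lies on line GX with GA:AX = 5:2 ⇒ A = (31/42, 5/21)
line AL meets XV at F = (10/13, 3/13)
L = A + t·(F−A) with t = -13, so AL:LF = -13:14

AL:LF = -13/14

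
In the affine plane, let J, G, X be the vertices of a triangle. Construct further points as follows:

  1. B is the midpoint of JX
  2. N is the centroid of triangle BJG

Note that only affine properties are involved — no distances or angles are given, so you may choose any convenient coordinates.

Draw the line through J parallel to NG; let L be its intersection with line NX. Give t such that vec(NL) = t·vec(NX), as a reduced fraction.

Assign J = (0, 0), G = (1, 0), X = (0, 1) — the answer is frame-independent, so this choice is without loss of generality.
1. B is the midpoint of JX ⇒ B = (0, 1/2)
2. N is the centroid of triangle BJG ⇒ N = (1/3, 1/6)
through J parallel to NG: direction (2/3, -1/6); meets NX at L = (4/9, -1/9)
L = N + t·(X−N) with t = -1/3

t = -1/3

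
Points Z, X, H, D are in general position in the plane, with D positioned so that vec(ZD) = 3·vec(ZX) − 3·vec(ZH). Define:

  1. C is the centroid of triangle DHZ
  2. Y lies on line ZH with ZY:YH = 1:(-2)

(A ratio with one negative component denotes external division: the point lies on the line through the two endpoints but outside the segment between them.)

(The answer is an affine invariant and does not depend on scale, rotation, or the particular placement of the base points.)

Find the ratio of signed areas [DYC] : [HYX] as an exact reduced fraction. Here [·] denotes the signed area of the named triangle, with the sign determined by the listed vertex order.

Choose coordinates Z = (0, 0), X = (1, 0), H = (0, 1), D = (3, -3).
1. C is the centroid of triangle DHZ ⇒ C = (1, -2/3)
2. Y lies on line ZH with ZY:YH = 1:(-2) ⇒ Y = (0, -1)
2·[DYC] = -3, 2·[HYX] = 2
[DYC]:[HYX] = -3:2 = -3/2

[DYC]:[HYX] = -3/2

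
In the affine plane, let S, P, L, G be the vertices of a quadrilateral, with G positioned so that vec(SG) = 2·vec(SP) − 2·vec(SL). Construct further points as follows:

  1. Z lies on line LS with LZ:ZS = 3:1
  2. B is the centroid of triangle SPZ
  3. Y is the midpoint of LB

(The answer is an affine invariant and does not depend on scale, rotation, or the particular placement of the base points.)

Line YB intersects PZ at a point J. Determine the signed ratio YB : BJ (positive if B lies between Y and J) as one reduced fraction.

Assign S = (0, 0), P = (1, 0), L = (0, 1), G = (2, -2) — the answer is frame-independent, so this choice is without loss of generality.
1. Z lies on line LS with LZ:ZS = 3:1 ⇒ Z = (0, 1/4)
2. B is the centroid of triangle SPZ ⇒ B = (1/3, 1/12)
3. Y is the midpoint of LB ⇒ Y = (1/6, 13/24)
line YB meets PZ at J = (3/10, 7/40)
B = Y + t·(J−Y) with t = 5/4, so YB:BJ = 5/4:-1/4

YB:BJ = -5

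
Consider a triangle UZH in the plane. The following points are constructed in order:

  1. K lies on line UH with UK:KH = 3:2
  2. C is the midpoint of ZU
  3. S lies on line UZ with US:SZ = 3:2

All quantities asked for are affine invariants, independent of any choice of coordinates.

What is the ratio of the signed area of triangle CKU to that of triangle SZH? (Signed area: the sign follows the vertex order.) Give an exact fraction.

[CKU]:[SZH] = 3/4

Assign U = (0, 0), Z = (1, 0), H = (0, 1) — the answer is frame-independent, so this choice is without loss of generality.
1. K lies on line UH with UK:KH = 3:2 ⇒ K = (0, 3/5)
2. C is the midpoint of ZU ⇒ C = (1/2, 0)
3. S lies on line UZ with US:SZ = 3:2 ⇒ S = (3/5, 0)
2·[CKU] = 3/10, 2·[SZH] = 2/5
[CKU]:[SZH] = 3/10:2/5 = 3/4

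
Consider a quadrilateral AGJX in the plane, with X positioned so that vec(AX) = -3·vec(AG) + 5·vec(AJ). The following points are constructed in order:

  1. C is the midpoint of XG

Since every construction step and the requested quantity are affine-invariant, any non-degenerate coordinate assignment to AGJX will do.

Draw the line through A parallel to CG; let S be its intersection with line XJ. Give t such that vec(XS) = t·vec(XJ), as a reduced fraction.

t = 5

Work in coordinates with A = (0, 0), G = (1, 0), J = (0, 1), X = (-3, 5).
1. C is the midpoint of XG ⇒ C = (-1, 5/2)
through A parallel to CG: direction (2, -5/2); meets XJ at S = (12, -15)
S = X + t·(J−X) with t = 5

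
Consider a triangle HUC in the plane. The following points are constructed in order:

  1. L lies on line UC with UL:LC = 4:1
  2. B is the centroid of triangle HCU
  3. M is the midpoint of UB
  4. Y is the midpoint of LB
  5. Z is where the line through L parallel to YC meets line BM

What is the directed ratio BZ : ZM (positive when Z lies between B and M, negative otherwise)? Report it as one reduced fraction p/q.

BZ:ZM = 2

Work in coordinates with H = (0, 0), U = (1, 0), C = (0, 1).
1. L lies on line UC with UL:LC = 4:1 ⇒ L = (1/5, 4/5)
2. B is the centroid of triangle HCU ⇒ B = (1/3, 1/3)
3. M is the midpoint of UB ⇒ M = (2/3, 1/6)
4. Y is the midpoint of LB ⇒ Y = (4/15, 17/30)
5. Z is where the line through L parallel to YC meets line BM ⇒ Z = (5/9, 2/9)
Z = B + t·(M−B) with t = 2/3, so BZ:ZM = t:(1−t) = 2/3:1/3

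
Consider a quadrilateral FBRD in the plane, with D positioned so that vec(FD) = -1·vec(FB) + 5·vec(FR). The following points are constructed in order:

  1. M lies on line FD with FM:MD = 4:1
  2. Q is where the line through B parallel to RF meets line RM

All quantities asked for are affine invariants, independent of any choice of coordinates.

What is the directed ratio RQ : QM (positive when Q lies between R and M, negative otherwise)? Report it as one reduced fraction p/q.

Set F = (0, 0), B = (1, 0), R = (0, 1), D = (-1, 5); any affine frame gives the same invariant.
1. M lies on line FD with FM:MD = 4:1 ⇒ M = (-4/5, 4)
2. Q is where the line through B parallel to RF meets line RM ⇒ Q = (1, -11/4)
Q = R + t·(M−R) with t = -5/4, so RQ:QM = t:(1−t) = -5/4:9/4

RQ:QM = -5/9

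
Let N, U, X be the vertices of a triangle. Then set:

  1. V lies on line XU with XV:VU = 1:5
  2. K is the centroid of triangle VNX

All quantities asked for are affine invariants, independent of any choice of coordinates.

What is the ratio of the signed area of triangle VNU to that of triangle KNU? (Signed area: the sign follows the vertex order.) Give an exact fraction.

Choose coordinates N = (0, 0), U = (1, 0), X = (0, 1).
1. V lies on line XU with XV:VU = 1:5 ⇒ V = (1/6, 5/6)
2. K is the centroid of triangle VNX ⇒ K = (1/18, 11/18)
2·[VNU] = 5/6, 2·[KNU] = 11/18
[VNU]:[KNU] = 5/6:11/18 = 15/11

[VNU]:[KNU] = 15/11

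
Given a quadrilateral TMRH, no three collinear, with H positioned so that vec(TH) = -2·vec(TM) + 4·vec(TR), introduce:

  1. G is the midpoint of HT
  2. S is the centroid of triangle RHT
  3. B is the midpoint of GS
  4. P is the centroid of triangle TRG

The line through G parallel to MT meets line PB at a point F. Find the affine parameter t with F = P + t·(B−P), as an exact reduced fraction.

t = 6/5

Choose coordinates T = (0, 0), M = (1, 0), R = (0, 1), H = (-2, 4).
1. G is the midpoint of HT ⇒ G = (-1, 2)
2. S is the centroid of triangle RHT ⇒ S = (-2/3, 5/3)
3. B is the midpoint of GS ⇒ B = (-5/6, 11/6)
4. P is the centroid of triangle TRG ⇒ P = (-1/3, 1)
through G parallel to MT: direction (-1, 0); meets PB at F = (-14/15, 2)
F = P + t·(B−P) with t = 6/5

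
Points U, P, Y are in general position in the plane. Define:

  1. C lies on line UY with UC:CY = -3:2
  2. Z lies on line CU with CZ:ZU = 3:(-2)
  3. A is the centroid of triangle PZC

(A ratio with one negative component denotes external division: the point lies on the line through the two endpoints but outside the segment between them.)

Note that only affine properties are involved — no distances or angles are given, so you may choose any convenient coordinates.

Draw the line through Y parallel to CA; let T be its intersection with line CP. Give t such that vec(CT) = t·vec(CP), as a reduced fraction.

t = -2/9

Assign U = (0, 0), P = (1, 0), Y = (0, 1) — the answer is frame-independent, so this choice is without loss of generality.
1. C lies on line UY with UC:CY = -3:2 ⇒ C = (0, 3)
2. Z lies on line CU with CZ:ZU = 3:(-2) ⇒ Z = (0, -6)
3. A is the centroid of triangle PZC ⇒ A = (1/3, -1)
through Y parallel to CA: direction (1/3, -4); meets CP at T = (-2/9, 11/3)
T = C + t·(P−C) with t = -2/9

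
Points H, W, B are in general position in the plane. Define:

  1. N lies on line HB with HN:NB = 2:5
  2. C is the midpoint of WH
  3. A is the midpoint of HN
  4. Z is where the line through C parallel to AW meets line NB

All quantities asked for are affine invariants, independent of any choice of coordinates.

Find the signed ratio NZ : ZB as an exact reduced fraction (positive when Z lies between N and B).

NZ:ZB = -3/13

Assign H = (0, 0), W = (1, 0), B = (0, 1) — the answer is frame-independent, so this choice is without loss of generality.
1. N lies on line HB with HN:NB = 2:5 ⇒ N = (0, 2/7)
2. C is the midpoint of WH ⇒ C = (1/2, 0)
3. A is the midpoint of HN ⇒ A = (0, 1/7)
4. Z is where the line through C parallel to AW meets line NB ⇒ Z = (0, 1/14)
Z = N + t·(B−N) with t = -3/10, so NZ:ZB = t:(1−t) = -3/10:13/10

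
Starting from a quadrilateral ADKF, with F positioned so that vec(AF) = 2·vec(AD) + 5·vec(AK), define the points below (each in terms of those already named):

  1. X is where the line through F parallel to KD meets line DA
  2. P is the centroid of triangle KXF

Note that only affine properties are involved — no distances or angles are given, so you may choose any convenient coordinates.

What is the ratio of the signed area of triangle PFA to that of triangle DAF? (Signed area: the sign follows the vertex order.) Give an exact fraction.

Set A = (0, 0), D = (1, 0), K = (0, 1), F = (2, 5); any affine frame gives the same invariant.
1. X is where the line through F parallel to KD meets line DA ⇒ X = (7, 0)
2. P is the centroid of triangle KXF ⇒ P = (3, 2)
2·[PFA] = 11, 2·[DAF] = -5
[PFA]:[DAF] = 11:-5 = -11/5

[PFA]:[DAF] = -11/5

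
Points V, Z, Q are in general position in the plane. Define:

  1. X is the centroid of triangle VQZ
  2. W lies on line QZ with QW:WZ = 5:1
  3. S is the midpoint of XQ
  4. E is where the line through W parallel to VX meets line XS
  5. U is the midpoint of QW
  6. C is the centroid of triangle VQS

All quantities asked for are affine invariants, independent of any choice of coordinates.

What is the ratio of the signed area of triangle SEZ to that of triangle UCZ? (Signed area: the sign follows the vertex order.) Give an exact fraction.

[SEZ]:[UCZ] = 12/7

Choose coordinates V = (0, 0), Z = (1, 0), Q = (0, 1).
1. X is the centroid of triangle VQZ ⇒ X = (1/3, 1/3)
2. W lies on line QZ with QW:WZ = 5:1 ⇒ W = (5/6, 1/6)
3. S is the midpoint of XQ ⇒ S = (1/6, 2/3)
4. E is where the line through W parallel to VX meets line XS ⇒ E = (5/9, -1/9)
5. U is the midpoint of QW ⇒ U = (5/12, 7/12)
6. C is the centroid of triangle VQS ⇒ C = (1/18, 5/9)
2·[SEZ] = 7/18, 2·[UCZ] = 49/216
[SEZ]:[UCZ] = 7/18:49/216 = 12/7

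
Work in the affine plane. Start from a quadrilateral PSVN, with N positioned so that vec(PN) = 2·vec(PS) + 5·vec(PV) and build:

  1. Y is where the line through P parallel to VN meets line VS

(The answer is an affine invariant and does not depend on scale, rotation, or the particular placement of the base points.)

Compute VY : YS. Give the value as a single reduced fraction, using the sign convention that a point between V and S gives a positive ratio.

Assign P = (0, 0), S = (1, 0), V = (0, 1), N = (2, 5) — the answer is frame-independent, so this choice is without loss of generality.
1. Y is where the line through P parallel to VN meets line VS ⇒ Y = (1/3, 2/3)
Y = V + t·(S−V) with t = 1/3, so VY:YS = t:(1−t) = 1/3:2/3

VY:YS = 1/2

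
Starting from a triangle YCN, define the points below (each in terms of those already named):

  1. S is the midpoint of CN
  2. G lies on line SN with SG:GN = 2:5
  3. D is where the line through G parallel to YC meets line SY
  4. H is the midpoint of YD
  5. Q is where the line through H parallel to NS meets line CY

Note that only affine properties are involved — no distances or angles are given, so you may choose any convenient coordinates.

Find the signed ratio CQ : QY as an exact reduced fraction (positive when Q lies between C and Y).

CQ:QY = 5/9

Set Y = (0, 0), C = (1, 0), N = (0, 1); any affine frame gives the same invariant.
1. S is the midpoint of CN ⇒ S = (1/2, 1/2)
2. G lies on line SN with SG:GN = 2:5 ⇒ G = (5/14, 9/14)
3. D is where the line through G parallel to YC meets line SY ⇒ D = (9/14, 9/14)
4. H is the midpoint of YD ⇒ H = (9/28, 9/28)
5. Q is where the line through H parallel to NS meets line CY ⇒ Q = (9/14, 0)
Q = C + t·(Y−C) with t = 5/14, so CQ:QY = t:(1−t) = 5/14:9/14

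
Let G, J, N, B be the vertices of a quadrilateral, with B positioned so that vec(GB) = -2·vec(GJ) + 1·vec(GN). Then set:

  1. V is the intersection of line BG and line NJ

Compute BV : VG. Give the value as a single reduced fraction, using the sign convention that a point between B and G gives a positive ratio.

Set G = (0, 0), J = (1, 0), N = (0, 1), B = (-2, 1); any affine frame gives the same invariant.
1. V is the intersection of line BG and line NJ ⇒ V = (2, -1)
V = B + t·(G−B) with t = 2, so BV:VG = t:(1−t) = 2:-1

BV:VG = -2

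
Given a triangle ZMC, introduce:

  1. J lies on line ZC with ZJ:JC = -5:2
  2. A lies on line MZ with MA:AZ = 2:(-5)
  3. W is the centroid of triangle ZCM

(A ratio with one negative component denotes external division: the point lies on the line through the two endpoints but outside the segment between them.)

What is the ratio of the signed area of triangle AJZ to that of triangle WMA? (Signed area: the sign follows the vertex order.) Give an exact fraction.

Assign Z = (0, 0), M = (1, 0), C = (0, 1) — the answer is frame-independent, so this choice is without loss of generality.
1. J lies on line ZC with ZJ:JC = -5:2 ⇒ J = (0, 5/3)
2. A lies on line MZ with MA:AZ = 2:(-5) ⇒ A = (5/3, 0)
3. W is the centroid of triangle ZCM ⇒ W = (1/3, 1/3)
2·[AJZ] = 25/9, 2·[WMA] = 2/9
[AJZ]:[WMA] = 25/9:2/9 = 25/2

[AJZ]:[WMA] = 25/2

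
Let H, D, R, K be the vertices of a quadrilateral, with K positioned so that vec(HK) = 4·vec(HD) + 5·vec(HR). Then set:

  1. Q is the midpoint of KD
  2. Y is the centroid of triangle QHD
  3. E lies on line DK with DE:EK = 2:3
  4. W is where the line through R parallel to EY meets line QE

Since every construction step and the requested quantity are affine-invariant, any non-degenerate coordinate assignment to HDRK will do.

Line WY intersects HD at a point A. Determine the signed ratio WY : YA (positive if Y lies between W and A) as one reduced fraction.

WY:YA = 173/25

Work in coordinates with H = (0, 0), D = (1, 0), R = (0, 1), K = (4, 5).
1. Q is the midpoint of KD ⇒ Q = (5/2, 5/2)
2. Y is the centroid of triangle QHD ⇒ Y = (7/6, 5/6)
3. E lies on line DK with DE:EK = 2:3 ⇒ E = (11/5, 2)
4. W is where the line through R parallel to EY meets line QE ⇒ W = (124/25, 33/5)
line WY meets HD at A = (107/173, 0)
Y = W + t·(A−W) with t = 173/198, so WY:YA = 173/198:25/198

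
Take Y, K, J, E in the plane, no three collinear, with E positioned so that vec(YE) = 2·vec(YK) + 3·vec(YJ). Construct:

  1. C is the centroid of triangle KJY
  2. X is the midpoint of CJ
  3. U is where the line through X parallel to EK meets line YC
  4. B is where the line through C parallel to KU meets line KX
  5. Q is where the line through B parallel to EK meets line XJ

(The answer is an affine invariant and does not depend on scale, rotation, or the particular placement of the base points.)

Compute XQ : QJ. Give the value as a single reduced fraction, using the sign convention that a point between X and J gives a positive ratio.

XQ:QJ = -9/14

Assign Y = (0, 0), K = (1, 0), J = (0, 1), E = (2, 3) — the answer is frame-independent, so this choice is without loss of generality.
1. C is the centroid of triangle KJY ⇒ C = (1/3, 1/3)
2. X is the midpoint of CJ ⇒ X = (1/6, 2/3)
3. U is where the line through X parallel to EK meets line YC ⇒ U = (-1/12, -1/12)
4. B is where the line through C parallel to KU meets line KX ⇒ B = (32/57, 20/57)
5. Q is where the line through B parallel to EK meets line XJ ⇒ Q = (7/15, 1/15)
Q = X + t·(J−X) with t = -9/5, so XQ:QJ = t:(1−t) = -9/5:14/5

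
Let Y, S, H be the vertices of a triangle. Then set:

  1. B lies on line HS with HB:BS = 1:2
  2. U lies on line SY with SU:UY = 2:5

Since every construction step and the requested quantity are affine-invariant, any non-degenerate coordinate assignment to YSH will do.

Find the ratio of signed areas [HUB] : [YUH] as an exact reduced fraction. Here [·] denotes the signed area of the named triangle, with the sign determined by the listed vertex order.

Work in coordinates with Y = (0, 0), S = (1, 0), H = (0, 1).
1. B lies on line HS with HB:BS = 1:2 ⇒ B = (1/3, 2/3)
2. U lies on line SY with SU:UY = 2:5 ⇒ U = (5/7, 0)
2·[HUB] = 2/21, 2·[YUH] = 5/7
[HUB]:[YUH] = 2/21:5/7 = 2/15

[HUB]:[YUH] = 2/15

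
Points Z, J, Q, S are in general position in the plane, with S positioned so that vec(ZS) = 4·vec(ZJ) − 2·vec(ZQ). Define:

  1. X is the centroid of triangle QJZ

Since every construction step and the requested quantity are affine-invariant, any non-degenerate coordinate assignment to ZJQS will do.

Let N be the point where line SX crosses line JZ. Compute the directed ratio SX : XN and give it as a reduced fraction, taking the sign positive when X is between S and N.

SX:XN = -7

Assign Z = (0, 0), J = (1, 0), Q = (0, 1), S = (4, -2) — the answer is frame-independent, so this choice is without loss of generality.
1. X is the centroid of triangle QJZ ⇒ X = (1/3, 1/3)
line SX meets JZ at N = (6/7, 0)
X = S + t·(N−S) with t = 7/6, so SX:XN = 7/6:-1/6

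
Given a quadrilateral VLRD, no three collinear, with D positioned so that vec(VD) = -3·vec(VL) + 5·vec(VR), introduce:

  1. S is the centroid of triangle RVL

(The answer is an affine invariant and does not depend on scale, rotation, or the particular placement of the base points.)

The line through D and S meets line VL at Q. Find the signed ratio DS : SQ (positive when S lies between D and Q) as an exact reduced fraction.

DS:SQ = 14

Assign V = (0, 0), L = (1, 0), R = (0, 1), D = (-3, 5) — the answer is frame-independent, so this choice is without loss of generality.
1. S is the centroid of triangle RVL ⇒ S = (1/3, 1/3)
line DS meets VL at Q = (4/7, 0)
S = D + t·(Q−D) with t = 14/15, so DS:SQ = 14/15:1/15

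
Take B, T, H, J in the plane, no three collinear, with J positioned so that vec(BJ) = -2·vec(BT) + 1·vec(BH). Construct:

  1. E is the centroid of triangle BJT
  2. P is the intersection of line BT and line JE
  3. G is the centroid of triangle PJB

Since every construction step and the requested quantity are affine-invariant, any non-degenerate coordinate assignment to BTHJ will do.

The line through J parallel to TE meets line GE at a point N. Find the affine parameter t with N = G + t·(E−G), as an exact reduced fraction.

Set B = (0, 0), T = (1, 0), H = (0, 1), J = (-2, 1); any affine frame gives the same invariant.
1. E is the centroid of triangle BJT ⇒ E = (-1/3, 1/3)
2. P is the intersection of line BT and line JE ⇒ P = (1/2, 0)
3. G is the centroid of triangle PJB ⇒ G = (-1/2, 1/3)
through J parallel to TE: direction (-4/3, 1/3); meets GE at N = (2/3, 1/3)
N = G + t·(E−G) with t = 7

t = 7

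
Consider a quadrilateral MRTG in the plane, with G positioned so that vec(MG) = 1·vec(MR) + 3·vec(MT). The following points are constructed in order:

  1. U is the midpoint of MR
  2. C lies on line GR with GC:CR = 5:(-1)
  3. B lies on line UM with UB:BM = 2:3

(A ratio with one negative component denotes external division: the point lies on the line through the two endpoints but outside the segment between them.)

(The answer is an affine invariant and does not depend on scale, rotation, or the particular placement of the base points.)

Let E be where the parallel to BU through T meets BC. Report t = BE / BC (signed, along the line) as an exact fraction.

t = -4/3

Work in coordinates with M = (0, 0), R = (1, 0), T = (0, 1), G = (1, 3).
1. U is the midpoint of MR ⇒ U = (1/2, 0)
2. C lies on line GR with GC:CR = 5:(-1) ⇒ C = (1, -3/4)
3. B lies on line UM with UB:BM = 2:3 ⇒ B = (3/10, 0)
through T parallel to BU: direction (1/5, 0); meets BC at E = (-19/30, 1)
E = B + t·(C−B) with t = -4/3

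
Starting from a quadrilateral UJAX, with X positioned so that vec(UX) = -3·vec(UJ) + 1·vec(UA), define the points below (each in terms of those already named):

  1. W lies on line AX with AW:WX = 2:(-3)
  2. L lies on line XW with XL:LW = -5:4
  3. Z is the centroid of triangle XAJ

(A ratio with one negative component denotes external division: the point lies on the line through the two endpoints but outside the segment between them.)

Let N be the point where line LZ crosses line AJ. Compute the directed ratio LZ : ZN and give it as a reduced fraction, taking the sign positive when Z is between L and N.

LZ:ZN = -43

Choose coordinates U = (0, 0), J = (1, 0), A = (0, 1), X = (-3, 1).
1. W lies on line AX with AW:WX = 2:(-3) ⇒ W = (6, 1)
2. L lies on line XW with XL:LW = -5:4 ⇒ L = (42, 1)
3. Z is the centroid of triangle XAJ ⇒ Z = (-2/3, 2/3)
line LZ meets AJ at N = (14/43, 29/43)
Z = L + t·(N−L) with t = 43/42, so LZ:ZN = 43/42:-1/42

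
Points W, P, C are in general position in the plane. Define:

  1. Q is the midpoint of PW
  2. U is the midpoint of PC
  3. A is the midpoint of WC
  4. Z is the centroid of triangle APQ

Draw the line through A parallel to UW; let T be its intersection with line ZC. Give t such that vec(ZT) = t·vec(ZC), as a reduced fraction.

t = 5/8

Work in coordinates with W = (0, 0), P = (1, 0), C = (0, 1).
1. Q is the midpoint of PW ⇒ Q = (1/2, 0)
2. U is the midpoint of PC ⇒ U = (1/2, 1/2)
3. A is the midpoint of WC ⇒ A = (0, 1/2)
4. Z is the centroid of triangle APQ ⇒ Z = (1/2, 1/6)
through A parallel to UW: direction (-1/2, -1/2); meets ZC at T = (3/16, 11/16)
T = Z + t·(C−Z) with t = 5/8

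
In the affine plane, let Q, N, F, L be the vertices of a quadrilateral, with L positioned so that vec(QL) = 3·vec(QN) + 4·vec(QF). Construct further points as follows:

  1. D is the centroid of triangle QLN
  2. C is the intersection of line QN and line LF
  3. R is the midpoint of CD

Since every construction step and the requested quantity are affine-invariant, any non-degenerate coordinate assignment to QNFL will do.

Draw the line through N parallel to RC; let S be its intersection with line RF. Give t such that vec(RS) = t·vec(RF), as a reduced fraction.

t = -8/3

Assign Q = (0, 0), N = (1, 0), F = (0, 1), L = (3, 4) — the answer is frame-independent, so this choice is without loss of generality.
1. D is the centroid of triangle QLN ⇒ D = (4/3, 4/3)
2. C is the intersection of line QN and line LF ⇒ C = (-1, 0)
3. R is the midpoint of CD ⇒ R = (1/6, 2/3)
through N parallel to RC: direction (-7/6, -2/3); meets RF at S = (11/18, -2/9)
S = R + t·(F−R) with t = -8/3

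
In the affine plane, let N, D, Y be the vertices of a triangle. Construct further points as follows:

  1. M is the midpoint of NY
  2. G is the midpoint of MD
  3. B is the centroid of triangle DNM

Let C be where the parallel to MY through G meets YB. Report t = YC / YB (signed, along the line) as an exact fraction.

t = 3/2

Choose coordinates N = (0, 0), D = (1, 0), Y = (0, 1).
1. M is the midpoint of NY ⇒ M = (0, 1/2)
2. G is the midpoint of MD ⇒ G = (1/2, 1/4)
3. B is the centroid of triangle DNM ⇒ B = (1/3, 1/6)
through G parallel to MY: direction (0, 1/2); meets YB at C = (1/2, -1/4)
C = Y + t·(B−Y) with t = 3/2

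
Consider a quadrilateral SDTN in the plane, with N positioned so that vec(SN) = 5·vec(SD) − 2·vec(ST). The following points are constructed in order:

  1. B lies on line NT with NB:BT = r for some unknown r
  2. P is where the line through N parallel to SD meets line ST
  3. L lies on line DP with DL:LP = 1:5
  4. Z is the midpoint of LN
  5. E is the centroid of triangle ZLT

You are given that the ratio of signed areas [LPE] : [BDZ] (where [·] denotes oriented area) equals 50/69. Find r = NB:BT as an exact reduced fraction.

Assign S = (0, 0), D = (1, 0), T = (0, 1), N = (5, -2) — the answer is frame-independent, so this choice is without loss of generality.
1. With NB:BT = r, write λ = r/(r+1) so B = N + λ·(T−N); B is affine-linear in λ
2. P is where the line through N parallel to SD meets line ST ⇒ P = (0, -2)
3. L lies on line DP with DL:LP = 1:5 ⇒ L = (5/6, -1/3)
4. Z is the midpoint of LN ⇒ Z = (35/12, -7/6)
5. E is the centroid of triangle ZLT ⇒ E = (5/4, -1/6)
Every point depending on B is an affine combination of B and λ-independent points, so each such coordinate is linear in λ; the λ² term in each signed area is a multiple of (T−N)×(T−N) = 0, so 2·[LPE] and 2·[BDZ] are each linear in λ. Evaluating at λ=0 and λ=1:
  2·[LPE] = 5/9,   2·[BDZ] = -1/12·λ + 5/6
So [LPE]:[BDZ] = (5/9) / (-1/12·λ + 5/6). Setting this equal to 50/69:
  5/9 = 50/69·(-1/12·λ + 5/6)  ⇒  λ = 4/5
Then r = λ/(1−λ) = (4/5)/(1/5) = 4. Check: with r = 4, B = (1, 2/5) and [LPE]:[BDZ] = 50/69 as required.

r = 4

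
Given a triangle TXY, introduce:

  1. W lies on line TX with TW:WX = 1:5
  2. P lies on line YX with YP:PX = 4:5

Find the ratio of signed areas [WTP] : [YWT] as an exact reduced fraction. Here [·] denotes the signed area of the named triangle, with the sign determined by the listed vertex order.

Work in coordinates with T = (0, 0), X = (1, 0), Y = (0, 1).
1. W lies on line TX with TW:WX = 1:5 ⇒ W = (1/6, 0)
2. P lies on line YX with YP:PX = 4:5 ⇒ P = (4/9, 5/9)
2·[WTP] = -5/54, 2·[YWT] = -1/6
[WTP]:[YWT] = -5/54:-1/6 = 5/9

[WTP]:[YWT] = 5/9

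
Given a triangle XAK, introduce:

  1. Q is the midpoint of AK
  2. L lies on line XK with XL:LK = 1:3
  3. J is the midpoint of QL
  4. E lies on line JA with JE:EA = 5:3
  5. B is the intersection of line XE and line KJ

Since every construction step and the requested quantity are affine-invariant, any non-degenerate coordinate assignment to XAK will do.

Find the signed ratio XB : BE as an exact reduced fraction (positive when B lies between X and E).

XB:BE = 16/15

Assign X = (0, 0), A = (1, 0), K = (0, 1) — the answer is frame-independent, so this choice is without loss of generality.
1. Q is the midpoint of AK ⇒ Q = (1/2, 1/2)
2. L lies on line XK with XL:LK = 1:3 ⇒ L = (0, 1/4)
3. J is the midpoint of QL ⇒ J = (1/4, 3/8)
4. E lies on line JA with JE:EA = 5:3 ⇒ E = (23/32, 9/64)
5. B is the intersection of line XE and line KJ ⇒ B = (23/62, 9/124)
B = X + t·(E−X) with t = 16/31, so XB:BE = t:(1−t) = 16/31:15/31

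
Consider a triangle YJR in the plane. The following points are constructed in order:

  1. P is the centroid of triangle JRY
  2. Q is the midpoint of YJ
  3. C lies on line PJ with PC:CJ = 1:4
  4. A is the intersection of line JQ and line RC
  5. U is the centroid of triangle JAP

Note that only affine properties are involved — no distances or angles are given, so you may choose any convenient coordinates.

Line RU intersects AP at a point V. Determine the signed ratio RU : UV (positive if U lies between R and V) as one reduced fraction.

RU:UV = 5/4

Set Y = (0, 0), J = (1, 0), R = (0, 1); any affine frame gives the same invariant.
1. P is the centroid of triangle JRY ⇒ P = (1/3, 1/3)
2. Q is the midpoint of YJ ⇒ Q = (1/2, 0)
3. C lies on line PJ with PC:CJ = 1:4 ⇒ C = (7/15, 4/15)
4. A is the intersection of line JQ and line RC ⇒ A = (7/11, 0)
5. U is the centroid of triangle JAP ⇒ U = (65/99, 1/9)
line RU meets AP at V = (13/11, -3/5)
U = R + t·(V−R) with t = 5/9, so RU:UV = 5/9:4/9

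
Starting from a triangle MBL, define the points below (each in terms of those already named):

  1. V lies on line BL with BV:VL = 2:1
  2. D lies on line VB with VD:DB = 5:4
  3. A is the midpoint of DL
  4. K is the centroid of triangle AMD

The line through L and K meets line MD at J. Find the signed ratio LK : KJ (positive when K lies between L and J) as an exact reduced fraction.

Choose coordinates M = (0, 0), B = (1, 0), L = (0, 1).
1. V lies on line BL with BV:VL = 2:1 ⇒ V = (1/3, 2/3)
2. D lies on line VB with VD:DB = 5:4 ⇒ D = (19/27, 8/27)
3. A is the midpoint of DL ⇒ A = (19/54, 35/54)
4. K is the centroid of triangle AMD ⇒ K = (19/54, 17/54)
line LK meets MD at J = (19/45, 8/45)
K = L + t·(J−L) with t = 5/6, so LK:KJ = 5/6:1/6

LK:KJ = 5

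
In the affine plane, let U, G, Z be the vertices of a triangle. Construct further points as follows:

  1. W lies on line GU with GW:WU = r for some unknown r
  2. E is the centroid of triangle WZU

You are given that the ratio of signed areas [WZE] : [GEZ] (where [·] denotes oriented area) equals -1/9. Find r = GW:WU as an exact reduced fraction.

r = 4

Choose coordinates U = (0, 0), G = (1, 0), Z = (0, 1).
1. With GW:WU = r, write λ = r/(r+1) so W = G + λ·(U−G); W is affine-linear in λ
2. E is the centroid of triangle WZU ⇒ E is an affine combination of earlier points and hence also affine-linear in λ
Every point depending on W is an affine combination of W and λ-independent points, so each such coordinate is linear in λ; the λ² term in each signed area is a multiple of (U−G)×(U−G) = 0, so 2·[WZE] and 2·[GEZ] are each linear in λ. Evaluating at λ=0 and λ=1:
  2·[WZE] = -1/3·λ + 1/3,   2·[GEZ] = -1/3·λ − 1/3
So [WZE]:[GEZ] = (-1/3·λ + 1/3) / (-1/3·λ − 1/3). Setting this equal to -1/9:
  -1/3·λ + 1/3 = -1/9·(-1/3·λ − 1/3)  ⇒  λ = 4/5
Then r = λ/(1−λ) = (4/5)/(1/5) = 4. Check: with r = 4, W = (1/5, 0) and [WZE]:[GEZ] = -1/9 as required.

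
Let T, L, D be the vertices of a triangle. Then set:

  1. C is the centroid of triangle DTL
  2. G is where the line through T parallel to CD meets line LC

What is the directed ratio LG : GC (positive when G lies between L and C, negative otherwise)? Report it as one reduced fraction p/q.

Assign T = (0, 0), L = (1, 0), D = (0, 1) — the answer is frame-independent, so this choice is without loss of generality.
1. C is the centroid of triangle DTL ⇒ C = (1/3, 1/3)
2. G is where the line through T parallel to CD meets line LC ⇒ G = (-1/3, 2/3)
G = L + t·(C−L) with t = 2, so LG:GC = t:(1−t) = 2:-1

LG:GC = -2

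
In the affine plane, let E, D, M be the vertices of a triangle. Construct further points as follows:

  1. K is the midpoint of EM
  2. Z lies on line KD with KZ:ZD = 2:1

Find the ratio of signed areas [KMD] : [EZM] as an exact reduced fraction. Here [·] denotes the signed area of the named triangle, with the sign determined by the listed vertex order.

[KMD]:[EZM] = -3/4

Work in coordinates with E = (0, 0), D = (1, 0), M = (0, 1).
1. K is the midpoint of EM ⇒ K = (0, 1/2)
2. Z lies on line KD with KZ:ZD = 2:1 ⇒ Z = (2/3, 1/6)
2·[KMD] = -1/2, 2·[EZM] = 2/3
[KMD]:[EZM] = -1/2:2/3 = -3/4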